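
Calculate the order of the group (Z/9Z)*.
6

Prime factorization: 9 = 3^2
Using the formula φ(n) = n × Π(1 - 1/p) for each prime factor p:
φ(9) = 9 × (1 - 1/3)
φ(9) = 6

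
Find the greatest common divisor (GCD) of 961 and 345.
1

Using the Euclidean algorithm:
961 = 2 × 345 + 271
345 = 1 × 271 + 74
271 = 3 × 74 + 49
74 = 1 × 49 + 25
49 = 1 × 25 + 24
25 = 1 × 24 + 1
24 = 24 × 1 + 0

GCD(961, 345) = 1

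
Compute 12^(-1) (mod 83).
7

Using Extended Euclidean Algorithm:
gcd(12, 83) = 1
Bezout coefficients: 12 × 7 + 83 × -1 = 1
So 12 × 7 ≡ 1 (mod 83)
The inverse is 7 mod 83 = 7
Verification: 12 × 7 = 84 = 1 × 83 + 1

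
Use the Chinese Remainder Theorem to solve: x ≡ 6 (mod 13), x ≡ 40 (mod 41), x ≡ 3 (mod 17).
3607

Using the Chinese Remainder Theorem:
M = product of moduli = 9061
For equation 1: M_1 = 697, 697 ≡ 8 (mod 13), inverse of 697 mod 13 is 5 (check: 8 × 5 = 40 ≡ 1 (mod 13))
For equation 2: M_2 = 221, 221 ≡ 16 (mod 41), inverse of 221 mod 41 is 18 (check: 16 × 18 = 288 ≡ 1 (mod 41))
For equation 3: M_3 = 533, 533 ≡ 6 (mod 17), inverse of 533 mod 17 is 3 (check: 6 × 3 = 18 ≡ 1 (mod 17))
Combine: x ≡ Σ r_i×M_i×(M_i⁻¹ mod m_i) = 6×697×5 + 40×221×18 + 3×533×3 = 20910 + 159120 + 4797 = 184827
184827 mod 9061 = 3607
x ≡ 3607 (mod 9061)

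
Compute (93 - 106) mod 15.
2

(93 - 106) = -13
-13 mod 15 = 2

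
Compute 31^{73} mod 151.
11

Using successive squaring:
Binary expansion of 73: 1001001
Powers of 31 mod 151 (each is the square of the previous):
  31^1 ≡ 31 (mod 151)
  31^2 ≡ 31² = 961 ≡ 55 (mod 151)
  31^4 ≡ 55² = 3025 ≡ 5 (mod 151)
  31^8 ≡ 5² = 25 ≡ 25 (mod 151)
  31^16 ≡ 25² = 625 ≡ 21 (mod 151)
  31^32 ≡ 21² = 441 ≡ 139 (mod 151)
  31^64 ≡ 139² = 19321 ≡ 144 (mod 151)
73 = 64 + 8 + 1, so 31^73 = 31^64 × 31^8 × 31^1 ≡ 144 × 25 × 31 (mod 151)
Multiplying step by step:
  144 × 25 = 3600 ≡ 127 (mod 151)
  127 × 31 = 3937 ≡ 11 (mod 151)
Result: 31^73 ≡ 11 (mod 151)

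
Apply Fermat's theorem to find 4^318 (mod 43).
By Fermat: 4^{42} ≡ 1 (mod 43). 318 = 7×42 + 24. So 4^{318} ≡ 4^{24} ≡ 21 (mod 43)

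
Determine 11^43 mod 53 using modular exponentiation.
Using repeated squaring. 43 = 32 + 8 + 2 + 1 (binary 101011). Repeated squaring mod 53: 11^1 ≡ 11; 11^2 ≡ 11² = 121 ≡ 15; 11^4 ≡ 15² = 225 ≡ 13; 11^8 ≡ 13² = 169 ≡ 10; 11^16 ≡ 10² = 100 ≡ 47; 11^32 ≡ 47² = 2209 ≡ 36. Multiply: 11^43 = 11^32 × 11^8 × 11^2 × 11^1 ≡ 36 × 10 × 15 × 11 (mod 53): 36 × 10 = 360 ≡ 42; 42 × 15 = 630 ≡ 47; 47 × 11 = 517 ≡ 40. So 11^43 ≡ 40 (mod 53).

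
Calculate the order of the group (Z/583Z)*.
520

Prime factorization: 583 = 11 × 53
Using the formula φ(n) = n × Π(1 - 1/p) for each prime factor p:
φ(583) = 583 × (1 - 1/11) × (1 - 1/53)
φ(583) = 520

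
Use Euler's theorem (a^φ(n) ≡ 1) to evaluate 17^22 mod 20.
By Euler: 17^{8} ≡ 1 (mod 20) since gcd(17, 20) = 1. 22 = 2×8 + 6. So 17^{22} ≡ 17^{6} ≡ 9 (mod 20)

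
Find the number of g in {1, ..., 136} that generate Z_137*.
Number of primitive roots mod 137 = φ(136) = 64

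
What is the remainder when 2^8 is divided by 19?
8 = 8 (binary 1000). Repeated squaring mod 19: 2^1 ≡ 2; 2^2 ≡ 2² = 4 ≡ 4; 2^4 ≡ 4² = 16 ≡ 16; 2^8 ≡ 16² = 256 ≡ 9. So 2^8 ≡ 9 (mod 19).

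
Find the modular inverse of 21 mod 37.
21^(-1) ≡ 30 (mod 37). Verification: 21 × 30 = 630 ≡ 1 (mod 37)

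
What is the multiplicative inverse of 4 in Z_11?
3

Using Extended Euclidean Algorithm:
gcd(4, 11) = 1
Bezout coefficients: 4 × 3 + 11 × -1 = 1
So 4 × 3 ≡ 1 (mod 11)
The inverse is 3 mod 11 = 3
Verification: 4 × 3 = 12 = 1 × 11 + 1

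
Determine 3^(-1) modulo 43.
3^(-1) ≡ 29 (mod 43). Verification: 3 × 29 = 87 ≡ 1 (mod 43)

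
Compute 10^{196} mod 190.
80

Using successive squaring:
Binary expansion of 196: 11000100
Powers of 10 mod 190 (each is the square of the previous):
  10^1 ≡ 10 (mod 190)
  10^2 ≡ 10² = 100 ≡ 100 (mod 190)
  10^4 ≡ 100² = 10000 ≡ 120 (mod 190)
  10^8 ≡ 120² = 14400 ≡ 150 (mod 190)
  10^16 ≡ 150² = 22500 ≡ 80 (mod 190)
  10^32 ≡ 80² = 6400 ≡ 130 (mod 190)
  10^64 ≡ 130² = 16900 ≡ 180 (mod 190)
  10^128 ≡ 180² = 32400 ≡ 100 (mod 190)
196 = 128 + 64 + 4, so 10^196 = 10^128 × 10^64 × 10^4 ≡ 100 × 180 × 120 (mod 190)
Multiplying step by step:
  100 × 180 = 18000 ≡ 140 (mod 190)
  140 × 120 = 16800 ≡ 80 (mod 190)
Result: 10^196 ≡ 80 (mod 190)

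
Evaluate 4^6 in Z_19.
6 = 4 + 2 (binary 110). Repeated squaring mod 19: 4^1 ≡ 4; 4^2 ≡ 4² = 16 ≡ 16; 4^4 ≡ 16² = 256 ≡ 9. Multiply: 4^6 = 4^4 × 4^2 ≡ 9 × 16 (mod 19): 9 × 16 = 144 ≡ 11. So 4^6 ≡ 11 (mod 19).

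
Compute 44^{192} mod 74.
10

Using successive squaring:
Binary expansion of 192: 11000000
Powers of 44 mod 74 (each is the square of the previous):
  44^1 ≡ 44 (mod 74)
  44^2 ≡ 44² = 1936 ≡ 12 (mod 74)
  44^4 ≡ 12² = 144 ≡ 70 (mod 74)
  44^8 ≡ 70² = 4900 ≡ 16 (mod 74)
  44^16 ≡ 16² = 256 ≡ 34 (mod 74)
  44^32 ≡ 34² = 1156 ≡ 46 (mod 74)
  44^64 ≡ 46² = 2116 ≡ 44 (mod 74)
  44^128 ≡ 44² = 1936 ≡ 12 (mod 74)
192 = 128 + 64, so 44^192 = 44^128 × 44^64 ≡ 12 × 44 (mod 74)
Multiplying step by step:
  12 × 44 = 528 ≡ 10 (mod 74)
Result: 44^192 ≡ 10 (mod 74)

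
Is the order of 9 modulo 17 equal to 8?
Yes, ord_17(9) = 8.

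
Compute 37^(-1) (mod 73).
2

Using Extended Euclidean Algorithm:
gcd(37, 73) = 1
Bezout coefficients: 37 × 2 + 73 × -1 = 1
So 37 × 2 ≡ 1 (mod 73)
The inverse is 2 mod 73 = 2
Verification: 37 × 2 = 74 = 1 × 73 + 1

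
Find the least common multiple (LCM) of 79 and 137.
10823

First find GCD(79, 137) using the Euclidean algorithm:
79 = 0 × 137 + 79
137 = 1 × 79 + 58
79 = 1 × 58 + 21
58 = 2 × 21 + 16
21 = 1 × 16 + 5
16 = 3 × 5 + 1
5 = 5 × 1 + 0
GCD(79, 137) = 1

LCM formula: LCM(a, b) = (a × b) / GCD(a, b)
LCM(79, 137) = (79 × 137) / 1
LCM(79, 137) = 10823 / 1
LCM(79, 137) = 10823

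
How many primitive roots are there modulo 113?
48

The number of primitive roots modulo p is φ(p-1) = φ(112)
φ(112) = 48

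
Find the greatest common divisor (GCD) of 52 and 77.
1

Using the Euclidean algorithm:
52 = 0 × 77 + 52
77 = 1 × 52 + 25
52 = 2 × 25 + 2
25 = 12 × 2 + 1
2 = 2 × 1 + 0

GCD(52, 77) = 1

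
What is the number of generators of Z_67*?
Number of primitive roots mod 67 = φ(66) = 20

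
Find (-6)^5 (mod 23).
(-6) ≡ 17 (mod 23). 5 = 4 + 1 (binary 101). Repeated squaring mod 23: 17^1 ≡ 17; 17^2 ≡ 17² = 289 ≡ 13; 17^4 ≡ 13² = 169 ≡ 8. Multiply: (-6)^5 ≡ 17^4 × 17^1 ≡ 8 × 17 (mod 23): 8 × 17 = 136 ≡ 21. So (-6)^5 ≡ 21 (mod 23).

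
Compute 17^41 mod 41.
Using Fermat: 17^{40} ≡ 1 (mod 41). 41 ≡ 1 (mod 40). So 17^{41} ≡ 17^{1} ≡ 17 (mod 41)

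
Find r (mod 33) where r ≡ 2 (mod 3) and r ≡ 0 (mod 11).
M = 3 × 11 = 33. M₁ = 11, y₁ ≡ 2 (mod 3). M₂ = 3, y₂ ≡ 4 (mod 11). r = 2×11×2 + 0×3×4 ≡ 11 (mod 33)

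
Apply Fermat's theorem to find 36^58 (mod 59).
By Fermat's Little Theorem, 36^{58} ≡ 1 (mod 59) since 59 is prime and gcd(36, 59) = 1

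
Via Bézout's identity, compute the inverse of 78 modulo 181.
Extended GCD: 78(-58) + 181(25) = 1. So 78^(-1) ≡ 123 ≡ 123 (mod 181). Verify: 78 × 123 = 9594 ≡ 1 (mod 181)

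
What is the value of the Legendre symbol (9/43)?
(9/43) = 9^{21} mod 43 = 1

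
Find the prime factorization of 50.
2 × 5^2

Divide by primes starting from smallest:
50 ÷ 2 = 25
25 ÷ 5 = 5
5 ÷ 5 = 1

50 = 2 × 5^2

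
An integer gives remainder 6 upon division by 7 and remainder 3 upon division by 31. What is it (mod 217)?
M = 7 × 31 = 217. M₁ = 31, y₁ ≡ 5 (mod 7). M₂ = 7, y₂ ≡ 9 (mod 31). z = 6×31×5 + 3×7×9 ≡ 34 (mod 217). The smallest positive such number is 34.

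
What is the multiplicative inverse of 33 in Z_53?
45

Using Extended Euclidean Algorithm:
gcd(33, 53) = 1
Bezout coefficients: 33 × -8 + 53 × 5 = 1
So 33 × -8 ≡ 1 (mod 53)
The inverse is -8 mod 53 = 45
Verification: 33 × 45 = 1485 = 28 × 53 + 1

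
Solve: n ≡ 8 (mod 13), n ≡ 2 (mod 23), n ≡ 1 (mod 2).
M = 13 × 23 × 2 = 598. M₁ = 46, y₁ ≡ 2 (mod 13). M₂ = 26, y₂ ≡ 8 (mod 23). M₃ = 299, y₃ ≡ 1 (mod 2). n = 8×46×2 + 2×26×8 + 1×299×1 ≡ 255 (mod 598)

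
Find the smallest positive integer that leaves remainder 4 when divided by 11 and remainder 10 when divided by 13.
M = 11 × 13 = 143. M₁ = 13, y₁ ≡ 6 (mod 11). M₂ = 11, y₂ ≡ 6 (mod 13). n = 4×13×6 + 10×11×6 ≡ 114 (mod 143). The smallest positive such number is 114.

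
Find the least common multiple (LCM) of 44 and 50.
1100

First find GCD(44, 50) using the Euclidean algorithm:
44 = 0 × 50 + 44
50 = 1 × 44 + 6
44 = 7 × 6 + 2
6 = 3 × 2 + 0
GCD(44, 50) = 2

LCM formula: LCM(a, b) = (a × b) / GCD(a, b)
LCM(44, 50) = (44 × 50) / 2
LCM(44, 50) = 2200 / 2
LCM(44, 50) = 1100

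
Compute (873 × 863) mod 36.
27

(873 × 863) = 753399
753399 mod 36 = 27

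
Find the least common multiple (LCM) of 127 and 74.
9398

First find GCD(127, 74) using the Euclidean algorithm:
127 = 1 × 74 + 53
74 = 1 × 53 + 21
53 = 2 × 21 + 11
21 = 1 × 11 + 10
11 = 1 × 10 + 1
10 = 10 × 1 + 0
GCD(127, 74) = 1

LCM formula: LCM(a, b) = (a × b) / GCD(a, b)
LCM(127, 74) = (127 × 74) / 1
LCM(127, 74) = 9398 / 1
LCM(127, 74) = 9398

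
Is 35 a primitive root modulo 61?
Yes

To verify, check if 35^(60/q) ≢ 1 (mod 61) for each prime divisor q of 60
Divisors of 60 = 60: [1, 2, 3, 4, 5, 6, 10, 12, 15, 20, 30, 60]
  35^(60/2) = 35^30 ≡ 60 (mod 61)
  35^(60/3) = 35^20 ≡ 13 (mod 61)
  35^(60/5) = 35^12 ≡ 9 (mod 61)
Conclusion: 35 is a primitive root modulo 61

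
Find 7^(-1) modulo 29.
25

Using Extended Euclidean Algorithm:
gcd(7, 29) = 1
Bezout coefficients: 7 × -4 + 29 × 1 = 1
So 7 × -4 ≡ 1 (mod 29)
The inverse is -4 mod 29 = 25
Verification: 7 × 25 = 175 = 6 × 29 + 1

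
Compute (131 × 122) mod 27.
25

(131 × 122) = 15982
15982 mod 27 = 25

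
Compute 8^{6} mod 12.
4

Using successive squaring:
Binary expansion of 6: 110
Powers of 8 mod 12 (each is the square of the previous):
  8^1 ≡ 8 (mod 12)
  8^2 ≡ 8² = 64 ≡ 4 (mod 12)
  8^4 ≡ 4² = 16 ≡ 4 (mod 12)
6 = 4 + 2, so 8^6 = 8^4 × 8^2 ≡ 4 × 4 (mod 12)
Multiplying step by step:
  4 × 4 = 16 ≡ 4 (mod 12)
Result: 8^6 ≡ 4 (mod 12)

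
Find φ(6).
2

Prime factorization: 6 = 2 × 3
Using the formula φ(n) = n × Π(1 - 1/p) for each prime factor p:
φ(6) = 6 × (1 - 1/2) × (1 - 1/3)
φ(6) = 2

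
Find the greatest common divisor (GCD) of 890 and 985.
5

Using the Euclidean algorithm:
890 = 0 × 985 + 890
985 = 1 × 890 + 95
890 = 9 × 95 + 35
95 = 2 × 35 + 25
35 = 1 × 25 + 10
25 = 2 × 10 + 5
10 = 2 × 5 + 0

GCD(890, 985) = 5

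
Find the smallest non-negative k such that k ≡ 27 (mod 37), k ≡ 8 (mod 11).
360

Using the Chinese Remainder Theorem:
M = product of moduli = 407
For equation 1: M_1 = 11, 11 ≡ 11 (mod 37), inverse of 11 mod 37 is 27 (check: 11 × 27 = 297 ≡ 1 (mod 37))
For equation 2: M_2 = 37, 37 ≡ 4 (mod 11), inverse of 37 mod 11 is 3 (check: 4 × 3 = 12 ≡ 1 (mod 11))
Combine: k ≡ Σ r_i×M_i×(M_i⁻¹ mod m_i) = 27×11×27 + 8×37×3 = 8019 + 888 = 8907
8907 mod 407 = 360
k ≡ 360 (mod 407)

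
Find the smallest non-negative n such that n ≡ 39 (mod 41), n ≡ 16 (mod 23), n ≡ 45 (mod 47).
1925

Using the Chinese Remainder Theorem:
M = product of moduli = 44321
For equation 1: M_1 = 1081, 1081 ≡ 15 (mod 41), inverse of 1081 mod 41 is 11 (check: 15 × 11 = 165 ≡ 1 (mod 41))
For equation 2: M_2 = 1927, 1927 ≡ 18 (mod 23), inverse of 1927 mod 23 is 9 (check: 18 × 9 = 162 ≡ 1 (mod 23))
For equation 3: M_3 = 943, 943 ≡ 3 (mod 47), inverse of 943 mod 47 is 16 (check: 3 × 16 = 48 ≡ 1 (mod 47))
Combine: n ≡ Σ r_i×M_i×(M_i⁻¹ mod m_i) = 39×1081×11 + 16×1927×9 + 45×943×16 = 463749 + 277488 + 678960 = 1420197
1420197 mod 44321 = 1925
n ≡ 1925 (mod 44321)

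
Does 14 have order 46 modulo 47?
p - 1 = 46 has prime divisors 2, 23. Check 14^(46/q) mod 47 for each: 14^(46/2) = 14^23 ≡ 1, 14^(46/23) = 14^2 ≡ 8 (mod 47). Since 14^23 ≡ 1 (mod 47), the order of 14 divides 23 (in fact the order is 23) ≠ 46, so it is not a primitive root.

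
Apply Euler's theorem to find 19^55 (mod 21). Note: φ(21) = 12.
By Euler: 19^{12} ≡ 1 (mod 21) since gcd(19, 21) = 1. 55 = 4×12 + 7. So 19^{55} ≡ 19^{7} ≡ 19 (mod 21)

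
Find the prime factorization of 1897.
7 × 271

Divide by primes starting from smallest:
1897 ÷ 7 = 271
271 ÷ 271 = 1

1897 = 7 × 271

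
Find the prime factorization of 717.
3 × 239

Divide by primes starting from smallest:
717 ÷ 3 = 239
239 ÷ 239 = 1

717 = 3 × 239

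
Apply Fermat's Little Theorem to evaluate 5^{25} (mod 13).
5

By Fermat's Little Theorem, a^(p-1) ≡ 1 (mod p) for prime p and gcd(a, p) = 1
Here p = 13, so 5^12 ≡ 1 (mod 13)
We can reduce the exponent: 25 mod 12 = 1
So 5^25 ≡ 5^1 (mod 13)
Computing: 5^1 mod 13 = 5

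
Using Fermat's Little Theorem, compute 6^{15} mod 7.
6

By Fermat's Little Theorem, a^(p-1) ≡ 1 (mod p) for prime p and gcd(a, p) = 1
Here p = 7, so 6^6 ≡ 1 (mod 7)
We can reduce the exponent: 15 mod 6 = 3
So 6^15 ≡ 6^3 (mod 7)
Computing: 6^3 mod 7 = 6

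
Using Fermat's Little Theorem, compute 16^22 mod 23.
By Fermat's Little Theorem, 16^{22} ≡ 1 (mod 23) since 23 is prime and gcd(16, 23) = 1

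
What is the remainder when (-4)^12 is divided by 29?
Using repeated squaring. (-4) ≡ 25 (mod 29). 12 = 8 + 4 (binary 1100). Repeated squaring mod 29: 25^1 ≡ 25; 25^2 ≡ 25² = 625 ≡ 16; 25^4 ≡ 16² = 256 ≡ 24; 25^8 ≡ 24² = 576 ≡ 25. Multiply: (-4)^12 ≡ 25^8 × 25^4 ≡ 25 × 24 (mod 29): 25 × 24 = 600 ≡ 20. So (-4)^12 ≡ 20 (mod 29).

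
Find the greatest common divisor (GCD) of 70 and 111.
1

Using the Euclidean algorithm:
70 = 0 × 111 + 70
111 = 1 × 70 + 41
70 = 1 × 41 + 29
41 = 1 × 29 + 12
29 = 2 × 12 + 5
12 = 2 × 5 + 2
5 = 2 × 2 + 1
2 = 2 × 1 + 0

GCD(70, 111) = 1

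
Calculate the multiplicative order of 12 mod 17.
Powers of 12 mod 17: 12^1≡12, 12^2≡8, 12^3≡11, 12^4≡13, 12^5≡3, 12^6≡2, 12^7≡7, 12^8≡16, 12^9≡5, 12^10≡9, 12^11≡6, 12^12≡4, 12^13≡14, 12^14≡15, 12^15≡10, 12^16≡1. Order = 16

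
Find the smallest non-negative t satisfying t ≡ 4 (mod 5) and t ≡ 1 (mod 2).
M = 5 × 2 = 10. M₁ = 2, y₁ ≡ 3 (mod 5). M₂ = 5, y₂ ≡ 1 (mod 2). t = 4×2×3 + 1×5×1 ≡ 9 (mod 10)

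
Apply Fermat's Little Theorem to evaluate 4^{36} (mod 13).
1

By Fermat's Little Theorem, a^(p-1) ≡ 1 (mod p) for prime p and gcd(a, p) = 1
Here p = 13, so 4^12 ≡ 1 (mod 13)
We can reduce the exponent: 36 mod 12 = 0
So 4^36 ≡ 4^0 (mod 13)
Computing: 4^0 mod 13 = 1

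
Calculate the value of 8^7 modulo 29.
7 = 4 + 2 + 1 (binary 111). Repeated squaring mod 29: 8^1 ≡ 8; 8^2 ≡ 8² = 64 ≡ 6; 8^4 ≡ 6² = 36 ≡ 7. Multiply: 8^7 = 8^4 × 8^2 × 8^1 ≡ 7 × 6 × 8 (mod 29): 7 × 6 = 42 ≡ 13; 13 × 8 = 104 ≡ 17. So 8^7 ≡ 17 (mod 29).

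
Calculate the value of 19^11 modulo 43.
Using repeated squaring. 11 = 8 + 2 + 1 (binary 1011). Repeated squaring mod 43: 19^1 ≡ 19; 19^2 ≡ 19² = 361 ≡ 17; 19^4 ≡ 17² = 289 ≡ 31; 19^8 ≡ 31² = 961 ≡ 15. Multiply: 19^11 = 19^8 × 19^2 × 19^1 ≡ 15 × 17 × 19 (mod 43): 15 × 17 = 255 ≡ 40; 40 × 19 = 760 ≡ 29. So 19^11 ≡ 29 (mod 43).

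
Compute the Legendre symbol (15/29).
(15/29) = 15^{14} mod 29 = -1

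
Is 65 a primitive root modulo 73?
p - 1 = 72 has prime divisors 2, 3. Check 65^(72/q) mod 73 for each: 65^(72/2) = 65^36 ≡ 1, 65^(72/3) = 65^24 ≡ 1 (mod 73). Since 65^36 ≡ 1 (mod 73), the order of 65 divides 36 (in fact the order is 6) ≠ 72, so it is not a primitive root.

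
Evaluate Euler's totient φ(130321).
123462

Prime factorization: 130321 = 19^4
Using the formula φ(n) = n × Π(1 - 1/p) for each prime factor p:
φ(130321) = 130321 × (1 - 1/19)
φ(130321) = 123462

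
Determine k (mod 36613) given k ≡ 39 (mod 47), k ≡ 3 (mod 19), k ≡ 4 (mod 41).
21283

Using the Chinese Remainder Theorem:
M = product of moduli = 36613
For equation 1: M_1 = 779, 779 ≡ 27 (mod 47), inverse of 779 mod 47 is 7 (check: 27 × 7 = 189 ≡ 1 (mod 47))
For equation 2: M_2 = 1927, 1927 ≡ 8 (mod 19), inverse of 1927 mod 19 is 12 (check: 8 × 12 = 96 ≡ 1 (mod 19))
For equation 3: M_3 = 893, 893 ≡ 32 (mod 41), inverse of 893 mod 41 is 9 (check: 32 × 9 = 288 ≡ 1 (mod 41))
Combine: k ≡ Σ r_i×M_i×(M_i⁻¹ mod m_i) = 39×779×7 + 3×1927×12 + 4×893×9 = 212667 + 69372 + 32148 = 314187
314187 mod 36613 = 21283
k ≡ 21283 (mod 36613)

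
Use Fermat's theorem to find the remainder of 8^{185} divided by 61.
11

By Fermat's Little Theorem, a^(p-1) ≡ 1 (mod p) for prime p and gcd(a, p) = 1
Here p = 61, so 8^60 ≡ 1 (mod 61)
We can reduce the exponent: 185 mod 60 = 5
So 8^185 ≡ 8^5 (mod 61)
Computing: 8^5 mod 61 = 11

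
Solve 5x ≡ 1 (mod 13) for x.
5^(-1) ≡ 8 (mod 13). Verification: 5 × 8 = 40 ≡ 1 (mod 13)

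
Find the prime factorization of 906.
2 × 3 × 151

Divide by primes starting from smallest:
906 ÷ 2 = 453
453 ÷ 3 = 151
151 ÷ 151 = 1

906 = 2 × 3 × 151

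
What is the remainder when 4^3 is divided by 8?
3 = 2 + 1 (binary 11). Repeated squaring mod 8: 4^1 ≡ 4; 4^2 ≡ 4² = 16 ≡ 0. Multiply: 4^3 = 4^2 × 4^1 ≡ 0 × 4 (mod 8): 0 × 4 = 0 ≡ 0. So 4^3 ≡ 0 (mod 8).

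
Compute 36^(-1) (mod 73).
71

Using Extended Euclidean Algorithm:
gcd(36, 73) = 1
Bezout coefficients: 36 × -2 + 73 × 1 = 1
So 36 × -2 ≡ 1 (mod 73)
The inverse is -2 mod 73 = 71
Verification: 36 × 71 = 2556 = 35 × 73 + 1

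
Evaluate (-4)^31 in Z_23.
Using Fermat: (-4)^{22} ≡ 1 (mod 23). 31 ≡ 9 (mod 22). So (-4)^{31} ≡ (-4)^{9} ≡ 10 (mod 23)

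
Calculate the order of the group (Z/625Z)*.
500

Prime factorization: 625 = 5^4
Using the formula φ(n) = n × Π(1 - 1/p) for each prime factor p:
φ(625) = 625 × (1 - 1/5)
φ(625) = 500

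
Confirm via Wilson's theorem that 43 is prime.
(42)! mod 43 = 42. Since this equals -1 (mod 43), Wilson confirms 43 is prime.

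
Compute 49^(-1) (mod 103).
82

Using Extended Euclidean Algorithm:
gcd(49, 103) = 1
Bezout coefficients: 49 × -21 + 103 × 10 = 1
So 49 × -21 ≡ 1 (mod 103)
The inverse is -21 mod 103 = 82
Verification: 49 × 82 = 4018 = 39 × 103 + 1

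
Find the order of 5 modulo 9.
Powers of 5 mod 9: 5^1≡5, 5^2≡7, 5^3≡8, 5^4≡4, 5^5≡2, 5^6≡1. Order = 6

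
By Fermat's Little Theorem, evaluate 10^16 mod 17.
By Fermat's Little Theorem, 10^{16} ≡ 1 (mod 17) since 17 is prime and gcd(10, 17) = 1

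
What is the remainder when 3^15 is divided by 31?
Using repeated squaring. 15 = 8 + 4 + 2 + 1 (binary 1111). Repeated squaring mod 31: 3^1 ≡ 3; 3^2 ≡ 3² = 9 ≡ 9; 3^4 ≡ 9² = 81 ≡ 19; 3^8 ≡ 19² = 361 ≡ 20. Multiply: 3^15 = 3^8 × 3^4 × 3^2 × 3^1 ≡ 20 × 19 × 9 × 3 (mod 31): 20 × 19 = 380 ≡ 8; 8 × 9 = 72 ≡ 10; 10 × 3 = 30 ≡ 30. So 3^15 ≡ 30 (mod 31).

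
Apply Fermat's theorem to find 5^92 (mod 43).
By Fermat: 5^{42} ≡ 1 (mod 43). 92 = 2×42 + 8. So 5^{92} ≡ 5^{8} ≡ 13 (mod 43)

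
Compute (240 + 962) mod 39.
32

(240 + 962) = 1202
1202 mod 39 = 32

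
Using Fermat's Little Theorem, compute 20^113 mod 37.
By Fermat: 20^{36} ≡ 1 (mod 37). 113 = 3×36 + 5. So 20^{113} ≡ 20^{5} ≡ 18 (mod 37)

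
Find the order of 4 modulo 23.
Powers of 4 mod 23: 4^1≡4, 4^2≡16, 4^3≡18, 4^4≡3, 4^5≡12, 4^6≡2, 4^7≡8, 4^8≡9, 4^9≡13, 4^10≡6, 4^11≡1. Order = 11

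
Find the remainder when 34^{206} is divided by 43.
By Fermat: 34^{42} ≡ 1 (mod 43). 206 = 4×42 + 38. So 34^{206} ≡ 34^{38} ≡ 31 (mod 43)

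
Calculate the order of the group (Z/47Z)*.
46

Prime factorization: 47 = 47
Using the formula φ(n) = n × Π(1 - 1/p) for each prime factor p:
φ(47) = 47 × (1 - 1/47)
φ(47) = 46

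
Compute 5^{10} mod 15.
10

Using successive squaring:
Binary expansion of 10: 1010
Powers of 5 mod 15 (each is the square of the previous):
  5^1 ≡ 5 (mod 15)
  5^2 ≡ 5² = 25 ≡ 10 (mod 15)
  5^4 ≡ 10² = 100 ≡ 10 (mod 15)
  5^8 ≡ 10² = 100 ≡ 10 (mod 15)
10 = 8 + 2, so 5^10 = 5^8 × 5^2 ≡ 10 × 10 (mod 15)
Multiplying step by step:
  10 × 10 = 100 ≡ 10 (mod 15)
Result: 5^10 ≡ 10 (mod 15)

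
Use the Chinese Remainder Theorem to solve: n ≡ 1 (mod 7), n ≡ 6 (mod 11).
M = 7 × 11 = 77. M₁ = 11, y₁ ≡ 2 (mod 7). M₂ = 7, y₂ ≡ 8 (mod 11). n = 1×11×2 + 6×7×8 ≡ 50 (mod 77)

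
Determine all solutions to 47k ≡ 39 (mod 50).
37

Since gcd(47, 50) = 1 divides 39, a solution exists.
Multiply both sides by the inverse of 47 mod 50:
  47^(-1) mod 50 = 33
  x ≡ 33 × 39 ≡ 1287 ≡ 37 (mod 50)
Verification: 47 × 37 = 1739 = 34 × 50 + 39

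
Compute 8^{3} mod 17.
2

Using successive squaring:
Binary expansion of 3: 11
Powers of 8 mod 17 (each is the square of the previous):
  8^1 ≡ 8 (mod 17)
  8^2 ≡ 8² = 64 ≡ 13 (mod 17)
3 = 2 + 1, so 8^3 = 8^2 × 8^1 ≡ 13 × 8 (mod 17)
Multiplying step by step:
  13 × 8 = 104 ≡ 2 (mod 17)
Result: 8^3 ≡ 2 (mod 17)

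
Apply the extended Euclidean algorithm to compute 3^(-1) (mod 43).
Extended GCD: 3(-14) + 43(1) = 1. So 3^(-1) ≡ 29 ≡ 29 (mod 43). Verify: 3 × 29 = 87 ≡ 1 (mod 43)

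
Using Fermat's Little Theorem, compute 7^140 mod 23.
By Fermat: 7^{22} ≡ 1 (mod 23). 140 = 6×22 + 8. So 7^{140} ≡ 7^{8} ≡ 12 (mod 23)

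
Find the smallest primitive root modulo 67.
p - 1 = 66 has prime divisors 2, 3, 11. h is a primitive root mod 67 iff h^(66/q) ≢ 1 (mod 67) for each such q.
h = 2: 2^33 ≡ 66, 2^22 ≡ 37, 2^6 ≡ 64 (mod 67); none is 1, so 2 has order 66 and is a primitive root.
The smallest primitive root mod 67 is g = 2.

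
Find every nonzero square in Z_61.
QRs mod 61: {1, 3, 4, 5, 9, 12, 13, 14, 15, 16, 19, 20, 22, 25, 27, 34, 36, 39, 41, 42, 45, 46, 47, 48, 49, 52, 56, 57, 58, 60}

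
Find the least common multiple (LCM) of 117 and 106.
12402

First find GCD(117, 106) using the Euclidean algorithm:
117 = 1 × 106 + 11
106 = 9 × 11 + 7
11 = 1 × 7 + 4
7 = 1 × 4 + 3
4 = 1 × 3 + 1
3 = 3 × 1 + 0
GCD(117, 106) = 1

LCM formula: LCM(a, b) = (a × b) / GCD(a, b)
LCM(117, 106) = (117 × 106) / 1
LCM(117, 106) = 12402 / 1
LCM(117, 106) = 12402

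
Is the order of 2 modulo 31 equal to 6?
No, the actual order is 5, not 6.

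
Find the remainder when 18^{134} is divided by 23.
By Fermat: 18^{22} ≡ 1 (mod 23). 134 = 6×22 + 2. So 18^{134} ≡ 18^{2} ≡ 2 (mod 23)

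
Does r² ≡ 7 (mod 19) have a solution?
By Euler's criterion: 7^{9} ≡ 1 (mod 19). Since this equals 1, 7 is a QR.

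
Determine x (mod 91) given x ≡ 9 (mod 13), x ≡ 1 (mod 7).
22

Using the Chinese Remainder Theorem:
M = product of moduli = 91
For equation 1: M_1 = 7, 7 ≡ 7 (mod 13), inverse of 7 mod 13 is 2 (check: 7 × 2 = 14 ≡ 1 (mod 13))
For equation 2: M_2 = 13, 13 ≡ 6 (mod 7), inverse of 13 mod 7 is 6 (check: 6 × 6 = 36 ≡ 1 (mod 7))
Combine: x ≡ Σ r_i×M_i×(M_i⁻¹ mod m_i) = 9×7×2 + 1×13×6 = 126 + 78 = 204
204 mod 91 = 22
x ≡ 22 (mod 91)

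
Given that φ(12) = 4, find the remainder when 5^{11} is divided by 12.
By Euler: 5^{4} ≡ 1 (mod 12) since gcd(5, 12) = 1. 11 = 2×4 + 3. So 5^{11} ≡ 5^{3} ≡ 5 (mod 12)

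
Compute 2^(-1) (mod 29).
2^(-1) ≡ 15 (mod 29). Verification: 2 × 15 = 30 ≡ 1 (mod 29)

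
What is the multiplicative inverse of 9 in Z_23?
18

Using Extended Euclidean Algorithm:
gcd(9, 23) = 1
Bezout coefficients: 9 × -5 + 23 × 2 = 1
So 9 × -5 ≡ 1 (mod 23)
The inverse is -5 mod 23 = 18
Verification: 9 × 18 = 162 = 7 × 23 + 1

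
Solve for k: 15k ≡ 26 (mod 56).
54

Since gcd(15, 56) = 1 divides 26, a solution exists.
Multiply both sides by the inverse of 15 mod 56:
  15^(-1) mod 56 = 15
  x ≡ 15 × 26 ≡ 390 ≡ 54 (mod 56)
Verification: 15 × 54 = 810 = 14 × 56 + 26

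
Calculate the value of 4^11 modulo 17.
Using repeated squaring. 11 = 8 + 2 + 1 (binary 1011). Repeated squaring mod 17: 4^1 ≡ 4; 4^2 ≡ 4² = 16 ≡ 16; 4^4 ≡ 16² = 256 ≡ 1; 4^8 ≡ 1² = 1 ≡ 1. Multiply: 4^11 = 4^8 × 4^2 × 4^1 ≡ 1 × 16 × 4 (mod 17): 1 × 16 = 16 ≡ 16; 16 × 4 = 64 ≡ 13. So 4^11 ≡ 13 (mod 17).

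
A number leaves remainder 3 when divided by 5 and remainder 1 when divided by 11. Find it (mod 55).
M = 5 × 11 = 55. M₁ = 11, y₁ ≡ 1 (mod 5). M₂ = 5, y₂ ≡ 9 (mod 11). x = 3×11×1 + 1×5×9 ≡ 23 (mod 55)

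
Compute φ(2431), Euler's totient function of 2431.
1920

Prime factorization: 2431 = 11 × 13 × 17
Using the formula φ(n) = n × Π(1 - 1/p) for each prime factor p:
φ(2431) = 2431 × (1 - 1/11) × (1 - 1/13) × (1 - 1/17)
φ(2431) = 1920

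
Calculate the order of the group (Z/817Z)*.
756

Prime factorization: 817 = 19 × 43
Using the formula φ(n) = n × Π(1 - 1/p) for each prime factor p:
φ(817) = 817 × (1 - 1/19) × (1 - 1/43)
φ(817) = 756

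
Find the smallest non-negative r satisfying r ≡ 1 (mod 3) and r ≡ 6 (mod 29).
M = 3 × 29 = 87. M₁ = 29, y₁ ≡ 2 (mod 3). M₂ = 3, y₂ ≡ 10 (mod 29). r = 1×29×2 + 6×3×10 ≡ 64 (mod 87)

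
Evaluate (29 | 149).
(29/149) = 29^{74} mod 149 = 1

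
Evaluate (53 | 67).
(53/67) = 53^{33} mod 67 = -1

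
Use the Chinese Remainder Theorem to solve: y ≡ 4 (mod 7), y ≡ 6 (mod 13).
32

Using the Chinese Remainder Theorem:
M = product of moduli = 91
For equation 1: M_1 = 13, 13 ≡ 6 (mod 7), inverse of 13 mod 7 is 6 (check: 6 × 6 = 36 ≡ 1 (mod 7))
For equation 2: M_2 = 7, 7 ≡ 7 (mod 13), inverse of 7 mod 13 is 2 (check: 7 × 2 = 14 ≡ 1 (mod 13))
Combine: y ≡ Σ r_i×M_i×(M_i⁻¹ mod m_i) = 4×13×6 + 6×7×2 = 312 + 84 = 396
396 mod 91 = 32
y ≡ 32 (mod 91)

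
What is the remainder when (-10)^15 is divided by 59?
Using repeated squaring. (-10) ≡ 49 (mod 59). 15 = 8 + 4 + 2 + 1 (binary 1111). Repeated squaring mod 59: 49^1 ≡ 49; 49^2 ≡ 49² = 2401 ≡ 41; 49^4 ≡ 41² = 1681 ≡ 29; 49^8 ≡ 29² = 841 ≡ 15. Multiply: (-10)^15 ≡ 49^8 × 49^4 × 49^2 × 49^1 ≡ 15 × 29 × 41 × 49 (mod 59): 15 × 29 = 435 ≡ 22; 22 × 41 = 902 ≡ 17; 17 × 49 = 833 ≡ 7. So (-10)^15 ≡ 7 (mod 59).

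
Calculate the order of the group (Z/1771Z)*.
1320

Prime factorization: 1771 = 7 × 11 × 23
Using the formula φ(n) = n × Π(1 - 1/p) for each prime factor p:
φ(1771) = 1771 × (1 - 1/7) × (1 - 1/11) × (1 - 1/23)
φ(1771) = 1320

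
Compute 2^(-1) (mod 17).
9

Using Extended Euclidean Algorithm:
gcd(2, 17) = 1
Bezout coefficients: 2 × -8 + 17 × 1 = 1
So 2 × -8 ≡ 1 (mod 17)
The inverse is -8 mod 17 = 9
Verification: 2 × 9 = 18 = 1 × 17 + 1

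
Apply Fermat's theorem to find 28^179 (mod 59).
By Fermat: 28^{58} ≡ 1 (mod 59). 179 = 3×58 + 5. So 28^{179} ≡ 28^{5} ≡ 9 (mod 59)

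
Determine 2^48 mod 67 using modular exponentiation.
Using repeated squaring. 48 = 32 + 16 (binary 110000). Repeated squaring mod 67: 2^1 ≡ 2; 2^2 ≡ 2² = 4 ≡ 4; 2^4 ≡ 4² = 16 ≡ 16; 2^8 ≡ 16² = 256 ≡ 55; 2^16 ≡ 55² = 3025 ≡ 10; 2^32 ≡ 10² = 100 ≡ 33. Multiply: 2^48 = 2^32 × 2^16 ≡ 33 × 10 (mod 67): 33 × 10 = 330 ≡ 62. So 2^48 ≡ 62 (mod 67).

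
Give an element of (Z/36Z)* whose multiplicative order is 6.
5 has order 6 mod 36 since 5^{6} ≡ 1 (mod 36) and no smaller power works.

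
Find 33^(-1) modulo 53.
45

Using Extended Euclidean Algorithm:
gcd(33, 53) = 1
Bezout coefficients: 33 × -8 + 53 × 5 = 1
So 33 × -8 ≡ 1 (mod 53)
The inverse is -8 mod 53 = 45
Verification: 33 × 45 = 1485 = 28 × 53 + 1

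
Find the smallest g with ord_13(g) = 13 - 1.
p - 1 = 12 has prime divisors 2, 3. h is a primitive root mod 13 iff h^(12/q) ≢ 1 (mod 13) for each such q.
h = 2: 2^6 ≡ 12, 2^4 ≡ 3 (mod 13); none is 1, so 2 has order 12 and is a primitive root.
The smallest primitive root mod 13 is g = 2.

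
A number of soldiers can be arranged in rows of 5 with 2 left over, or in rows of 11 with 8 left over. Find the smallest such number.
M = 5 × 11 = 55. M₁ = 11, y₁ ≡ 1 (mod 5). M₂ = 5, y₂ ≡ 9 (mod 11). r = 2×11×1 + 8×5×9 ≡ 52 (mod 55). The smallest positive such number is 52.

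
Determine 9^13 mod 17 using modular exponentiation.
Using repeated squaring. 13 = 8 + 4 + 1 (binary 1101). Repeated squaring mod 17: 9^1 ≡ 9; 9^2 ≡ 9² = 81 ≡ 13; 9^4 ≡ 13² = 169 ≡ 16; 9^8 ≡ 16² = 256 ≡ 1. Multiply: 9^13 = 9^8 × 9^4 × 9^1 ≡ 1 × 16 × 9 (mod 17): 1 × 16 = 16 ≡ 16; 16 × 9 = 144 ≡ 8. So 9^13 ≡ 8 (mod 17).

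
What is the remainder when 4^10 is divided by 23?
10 = 8 + 2 (binary 1010). Repeated squaring mod 23: 4^1 ≡ 4; 4^2 ≡ 4² = 16 ≡ 16; 4^4 ≡ 16² = 256 ≡ 3; 4^8 ≡ 3² = 9 ≡ 9. Multiply: 4^10 = 4^8 × 4^2 ≡ 9 × 16 (mod 23): 9 × 16 = 144 ≡ 6. So 4^10 ≡ 6 (mod 23).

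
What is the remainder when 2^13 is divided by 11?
Using Fermat: 2^{10} ≡ 1 (mod 11). 13 ≡ 3 (mod 10). So 2^{13} ≡ 2^{3} ≡ 8 (mod 11)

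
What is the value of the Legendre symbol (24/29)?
(24/29) = 24^{14} mod 29 = 1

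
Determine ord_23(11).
Powers of 11 mod 23: 11^1≡11, 11^2≡6, 11^3≡20, 11^4≡13, 11^5≡5, 11^6≡9, 11^7≡7, 11^8≡8, 11^9≡19, 11^10≡2, 11^11≡22, 11^12≡12, 11^13≡17, 11^14≡3, 11^15≡10, 11^16≡18, 11^17≡14, 11^18≡16, 11^19≡15, 11^20≡4, 11^21≡21, 11^22≡1. Order = 22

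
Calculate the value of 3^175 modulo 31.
Using Fermat: 3^{30} ≡ 1 (mod 31). 175 ≡ 25 (mod 30). So 3^{175} ≡ 3^{25} ≡ 6 (mod 31)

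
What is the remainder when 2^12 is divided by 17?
Using repeated squaring. 12 = 8 + 4 (binary 1100). Repeated squaring mod 17: 2^1 ≡ 2; 2^2 ≡ 2² = 4 ≡ 4; 2^4 ≡ 4² = 16 ≡ 16; 2^8 ≡ 16² = 256 ≡ 1. Multiply: 2^12 = 2^8 × 2^4 ≡ 1 × 16 (mod 17): 1 × 16 = 16 ≡ 16. So 2^12 ≡ 16 (mod 17).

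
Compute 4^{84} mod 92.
8

Using successive squaring:
Binary expansion of 84: 1010100
Powers of 4 mod 92 (each is the square of the previous):
  4^1 ≡ 4 (mod 92)
  4^2 ≡ 4² = 16 ≡ 16 (mod 92)
  4^4 ≡ 16² = 256 ≡ 72 (mod 92)
  4^8 ≡ 72² = 5184 ≡ 32 (mod 92)
  4^16 ≡ 32² = 1024 ≡ 12 (mod 92)
  4^32 ≡ 12² = 144 ≡ 52 (mod 92)
  4^64 ≡ 52² = 2704 ≡ 36 (mod 92)
84 = 64 + 16 + 4, so 4^84 = 4^64 × 4^16 × 4^4 ≡ 36 × 12 × 72 (mod 92)
Multiplying step by step:
  36 × 12 = 432 ≡ 64 (mod 92)
  64 × 72 = 4608 ≡ 8 (mod 92)
Result: 4^84 ≡ 8 (mod 92)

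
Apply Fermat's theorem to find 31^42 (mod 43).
By Fermat's Little Theorem, 31^{42} ≡ 1 (mod 43) since 43 is prime and gcd(31, 43) = 1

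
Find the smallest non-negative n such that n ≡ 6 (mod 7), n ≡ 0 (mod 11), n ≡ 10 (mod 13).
517

Using the Chinese Remainder Theorem:
M = product of moduli = 1001
For equation 1: M_1 = 143, 143 ≡ 3 (mod 7), inverse of 143 mod 7 is 5 (check: 3 × 5 = 15 ≡ 1 (mod 7))
For equation 2: M_2 = 91, 91 ≡ 3 (mod 11), inverse of 91 mod 11 is 4 (check: 3 × 4 = 12 ≡ 1 (mod 11))
For equation 3: M_3 = 77, 77 ≡ 12 (mod 13), inverse of 77 mod 13 is 12 (check: 12 × 12 = 144 ≡ 1 (mod 13))
Combine: n ≡ Σ r_i×M_i×(M_i⁻¹ mod m_i) = 6×143×5 + 0×91×4 + 10×77×12 = 4290 + 0 + 9240 = 13530
13530 mod 1001 = 517
n ≡ 517 (mod 1001)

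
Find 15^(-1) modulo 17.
8

Using Extended Euclidean Algorithm:
gcd(15, 17) = 1
Bezout coefficients: 15 × 8 + 17 × -7 = 1
So 15 × 8 ≡ 1 (mod 17)
The inverse is 8 mod 17 = 8
Verification: 15 × 8 = 120 = 7 × 17 + 1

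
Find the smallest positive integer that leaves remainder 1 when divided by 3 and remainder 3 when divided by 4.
M = 3 × 4 = 12. M₁ = 4, y₁ ≡ 1 (mod 3). M₂ = 3, y₂ ≡ 3 (mod 4). y = 1×4×1 + 3×3×3 ≡ 7 (mod 12). The smallest positive such number is 7.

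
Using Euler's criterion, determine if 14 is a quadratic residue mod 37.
By Euler's criterion: 14^{18} ≡ 36 (mod 37). Since this equals -1 (≡ 36), 14 is not a QR.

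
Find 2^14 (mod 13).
Using Fermat: 2^{12} ≡ 1 (mod 13). 14 ≡ 2 (mod 12). So 2^{14} ≡ 2^{2} ≡ 4 (mod 13)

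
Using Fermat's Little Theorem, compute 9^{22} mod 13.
9

By Fermat's Little Theorem, a^(p-1) ≡ 1 (mod p) for prime p and gcd(a, p) = 1
Here p = 13, so 9^12 ≡ 1 (mod 13)
We can reduce the exponent: 22 mod 12 = 10
So 9^22 ≡ 9^10 (mod 13)
Computing: 9^10 mod 13 = 9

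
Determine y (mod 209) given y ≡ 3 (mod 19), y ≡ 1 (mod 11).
155

Using the Chinese Remainder Theorem:
M = product of moduli = 209
For equation 1: M_1 = 11, 11 ≡ 11 (mod 19), inverse of 11 mod 19 is 7 (check: 11 × 7 = 77 ≡ 1 (mod 19))
For equation 2: M_2 = 19, 19 ≡ 8 (mod 11), inverse of 19 mod 11 is 7 (check: 8 × 7 = 56 ≡ 1 (mod 11))
Combine: y ≡ Σ r_i×M_i×(M_i⁻¹ mod m_i) = 3×11×7 + 1×19×7 = 231 + 133 = 364
364 mod 209 = 155
y ≡ 155 (mod 209)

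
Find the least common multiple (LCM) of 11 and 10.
110

First find GCD(11, 10) using the Euclidean algorithm:
11 = 1 × 10 + 1
10 = 10 × 1 + 0
GCD(11, 10) = 1

LCM formula: LCM(a, b) = (a × b) / GCD(a, b)
LCM(11, 10) = (11 × 10) / 1
LCM(11, 10) = 110 / 1
LCM(11, 10) = 110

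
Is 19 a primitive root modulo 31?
No

To verify, check if 19^(30/q) ≢ 1 (mod 31) for each prime divisor q of 30
Divisors of 30 = 30: [1, 2, 3, 5, 6, 10, 15, 30]
  19^(30/2) = 19^15 ≡ 1 (mod 31)
  19^(30/3) = 19^10 ≡ 25 (mod 31)
  19^(30/5) = 19^6 ≡ 2 (mod 31)
Conclusion: 19 is not a primitive root modulo 31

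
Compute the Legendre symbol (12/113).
(12/113) = 12^{56} mod 113 = -1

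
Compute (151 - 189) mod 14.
4

(151 - 189) = -38
-38 mod 14 = 4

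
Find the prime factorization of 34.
2 × 17

Divide by primes starting from smallest:
34 ÷ 2 = 17
17 ÷ 17 = 1

34 = 2 × 17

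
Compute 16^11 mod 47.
Using repeated squaring. 11 = 8 + 2 + 1 (binary 1011). Repeated squaring mod 47: 16^1 ≡ 16; 16^2 ≡ 16² = 256 ≡ 21; 16^4 ≡ 21² = 441 ≡ 18; 16^8 ≡ 18² = 324 ≡ 42. Multiply: 16^11 = 16^8 × 16^2 × 16^1 ≡ 42 × 21 × 16 (mod 47): 42 × 21 = 882 ≡ 36; 36 × 16 = 576 ≡ 12. So 16^11 ≡ 12 (mod 47).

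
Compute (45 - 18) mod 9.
0

(45 - 18) = 27
27 mod 9 = 0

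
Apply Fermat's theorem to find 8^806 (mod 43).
By Fermat: 8^{42} ≡ 1 (mod 43). 806 ≡ 8 (mod 42). So 8^{806} ≡ 8^{8} ≡ 35 (mod 43)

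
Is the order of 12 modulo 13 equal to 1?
No, the actual order is 2, not 1.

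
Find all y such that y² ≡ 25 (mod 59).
The square roots of 25 mod 59 are 5 and 54. Verify: 5² = 25 ≡ 25 (mod 59)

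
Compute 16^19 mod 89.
Using repeated squaring. 19 = 16 + 2 + 1 (binary 10011). Repeated squaring mod 89: 16^1 ≡ 16; 16^2 ≡ 16² = 256 ≡ 78; 16^4 ≡ 78² = 6084 ≡ 32; 16^8 ≡ 32² = 1024 ≡ 45; 16^16 ≡ 45² = 2025 ≡ 67. Multiply: 16^19 = 16^16 × 16^2 × 16^1 ≡ 67 × 78 × 16 (mod 89): 67 × 78 = 5226 ≡ 64; 64 × 16 = 1024 ≡ 45. So 16^19 ≡ 45 (mod 89).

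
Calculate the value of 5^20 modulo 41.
Using repeated squaring. 20 = 16 + 4 (binary 10100). Repeated squaring mod 41: 5^1 ≡ 5; 5^2 ≡ 5² = 25 ≡ 25; 5^4 ≡ 25² = 625 ≡ 10; 5^8 ≡ 10² = 100 ≡ 18; 5^16 ≡ 18² = 324 ≡ 37. Multiply: 5^20 = 5^16 × 5^4 ≡ 37 × 10 (mod 41): 37 × 10 = 370 ≡ 1. So 5^20 ≡ 1 (mod 41).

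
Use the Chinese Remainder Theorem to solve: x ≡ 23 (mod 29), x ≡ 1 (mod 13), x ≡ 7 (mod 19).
2952

Using the Chinese Remainder Theorem:
M = product of moduli = 7163
For equation 1: M_1 = 247, 247 ≡ 15 (mod 29), inverse of 247 mod 29 is 2 (check: 15 × 2 = 30 ≡ 1 (mod 29))
For equation 2: M_2 = 551, 551 ≡ 5 (mod 13), inverse of 551 mod 13 is 8 (check: 5 × 8 = 40 ≡ 1 (mod 13))
For equation 3: M_3 = 377, 377 ≡ 16 (mod 19), inverse of 377 mod 19 is 6 (check: 16 × 6 = 96 ≡ 1 (mod 19))
Combine: x ≡ Σ r_i×M_i×(M_i⁻¹ mod m_i) = 23×247×2 + 1×551×8 + 7×377×6 = 11362 + 4408 + 15834 = 31604
31604 mod 7163 = 2952
x ≡ 2952 (mod 7163)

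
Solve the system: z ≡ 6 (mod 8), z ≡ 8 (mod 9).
M = 8 × 9 = 72. M₁ = 9, y₁ ≡ 1 (mod 8). M₂ = 8, y₂ ≡ 8 (mod 9). z = 6×9×1 + 8×8×8 ≡ 62 (mod 72)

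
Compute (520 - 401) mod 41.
37

(520 - 401) = 119
119 mod 41 = 37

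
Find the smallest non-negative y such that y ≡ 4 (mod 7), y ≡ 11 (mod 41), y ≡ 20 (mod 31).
1446

Using the Chinese Remainder Theorem:
M = product of moduli = 8897
For equation 1: M_1 = 1271, 1271 ≡ 4 (mod 7), inverse of 1271 mod 7 is 2 (check: 4 × 2 = 8 ≡ 1 (mod 7))
For equation 2: M_2 = 217, 217 ≡ 12 (mod 41), inverse of 217 mod 41 is 24 (check: 12 × 24 = 288 ≡ 1 (mod 41))
For equation 3: M_3 = 287, 287 ≡ 8 (mod 31), inverse of 287 mod 31 is 4 (check: 8 × 4 = 32 ≡ 1 (mod 31))
Combine: y ≡ Σ r_i×M_i×(M_i⁻¹ mod m_i) = 4×1271×2 + 11×217×24 + 20×287×4 = 10168 + 57288 + 22960 = 90416
90416 mod 8897 = 1446
y ≡ 1446 (mod 8897)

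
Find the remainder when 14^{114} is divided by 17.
By Fermat: 14^{16} ≡ 1 (mod 17). 114 = 7×16 + 2. So 14^{114} ≡ 14^{2} ≡ 9 (mod 17)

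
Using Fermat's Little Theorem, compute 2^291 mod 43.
By Fermat: 2^{42} ≡ 1 (mod 43). 291 = 6×42 + 39. So 2^{291} ≡ 2^{39} ≡ 27 (mod 43)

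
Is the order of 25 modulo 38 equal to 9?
Yes, ord_38(25) = 9.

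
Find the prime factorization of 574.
2 × 7 × 41

Divide by primes starting from smallest:
574 ÷ 2 = 287
287 ÷ 7 = 41
41 ÷ 41 = 1

574 = 2 × 7 × 41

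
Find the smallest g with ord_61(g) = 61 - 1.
p - 1 = 60 has prime divisors 2, 3, 5. h is a primitive root mod 61 iff h^(60/q) ≢ 1 (mod 61) for each such q.
h = 2: 2^30 ≡ 60, 2^20 ≡ 47, 2^12 ≡ 9 (mod 61); none is 1, so 2 has order 60 and is a primitive root.
The smallest primitive root mod 61 is g = 2.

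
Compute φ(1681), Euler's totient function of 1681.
1640

Prime factorization: 1681 = 41^2
Using the formula φ(n) = n × Π(1 - 1/p) for each prime factor p:
φ(1681) = 1681 × (1 - 1/41)
φ(1681) = 1640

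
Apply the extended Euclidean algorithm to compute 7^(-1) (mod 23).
Extended GCD: 7(10) + 23(-3) = 1. So 7^(-1) ≡ 10 ≡ 10 (mod 23). Verify: 7 × 10 = 70 ≡ 1 (mod 23)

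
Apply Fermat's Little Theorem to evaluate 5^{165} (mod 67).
66

By Fermat's Little Theorem, a^(p-1) ≡ 1 (mod p) for prime p and gcd(a, p) = 1
Here p = 67, so 5^66 ≡ 1 (mod 67)
We can reduce the exponent: 165 mod 66 = 33
So 5^165 ≡ 5^33 (mod 67)
Computing: 5^33 mod 67 = 66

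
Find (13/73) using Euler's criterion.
(13/73) = 13^{36} mod 73 = -1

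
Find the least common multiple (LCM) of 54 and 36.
108

First find GCD(54, 36) using the Euclidean algorithm:
54 = 1 × 36 + 18
36 = 2 × 18 + 0
GCD(54, 36) = 18

LCM formula: LCM(a, b) = (a × b) / GCD(a, b)
LCM(54, 36) = (54 × 36) / 18
LCM(54, 36) = 1944 / 18
LCM(54, 36) = 108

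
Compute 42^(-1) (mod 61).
16

Using Extended Euclidean Algorithm:
gcd(42, 61) = 1
Bezout coefficients: 42 × 16 + 61 × -11 = 1
So 42 × 16 ≡ 1 (mod 61)
The inverse is 16 mod 61 = 16
Verification: 42 × 16 = 672 = 11 × 61 + 1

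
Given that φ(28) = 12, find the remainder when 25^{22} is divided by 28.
By Euler: 25^{12} ≡ 1 (mod 28) since gcd(25, 28) = 1. 22 = 1×12 + 10. So 25^{22} ≡ 25^{10} ≡ 25 (mod 28)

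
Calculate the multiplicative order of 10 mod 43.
Powers of 10 mod 43: 10^1≡10, 10^2≡14, 10^3≡11, 10^4≡24, 10^5≡25, 10^6≡35, 10^7≡6, 10^8≡17, 10^9≡41, 10^10≡23, 10^11≡15, 10^12≡21, 10^13≡38, 10^14≡36, 10^15≡16, 10^16≡31, 10^17≡9, 10^18≡4, 10^19≡40, 10^20≡13, 10^21≡1. Order = 21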